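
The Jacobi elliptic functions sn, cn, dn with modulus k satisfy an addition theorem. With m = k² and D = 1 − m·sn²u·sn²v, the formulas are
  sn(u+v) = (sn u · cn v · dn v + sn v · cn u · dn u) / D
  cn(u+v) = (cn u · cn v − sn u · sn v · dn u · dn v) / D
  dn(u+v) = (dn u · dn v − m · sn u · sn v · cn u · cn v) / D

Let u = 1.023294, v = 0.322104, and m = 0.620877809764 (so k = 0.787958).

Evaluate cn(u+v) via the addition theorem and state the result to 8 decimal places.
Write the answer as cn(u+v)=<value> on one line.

sn u = 0.8041329030610732, cn u = 0.5944495556517564, dn u = 0.7736420051458211
sn v = 0.3133577985130412, cn v = 0.9496351352551465, dn v = 0.9690377066957918
m = k² = 0.620877809764
D = 1 − m·sn²u·sn²v = 0.9605776219271159
cn(u+v) = (cn u·cn v − sn u·sn v·dn u·dn v)/D = 0.3756027460317155/0.9605776219271159 = 0.3910175892690268

cn(u+v)=0.39101759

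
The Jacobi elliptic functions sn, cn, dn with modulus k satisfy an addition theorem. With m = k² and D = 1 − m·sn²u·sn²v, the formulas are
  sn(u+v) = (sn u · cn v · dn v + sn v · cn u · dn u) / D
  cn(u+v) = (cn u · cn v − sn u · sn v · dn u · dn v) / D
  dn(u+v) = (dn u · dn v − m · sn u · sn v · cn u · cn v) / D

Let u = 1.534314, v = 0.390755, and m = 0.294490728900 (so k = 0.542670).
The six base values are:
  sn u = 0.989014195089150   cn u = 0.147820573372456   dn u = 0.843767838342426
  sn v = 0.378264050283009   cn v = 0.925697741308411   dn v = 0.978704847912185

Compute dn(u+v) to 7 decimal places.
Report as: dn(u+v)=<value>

m = k² = 0.2944907289
D = 1 − m·sn²u·sn²v = 0.9587839077049698
dn(u+v) = (dn u·dn v − m·sn u·sn v·cn u·cn v)/D = 0.8107241189847495/0.9587839077049698 = 0.8455754341198432

dn(u+v)=0.8455754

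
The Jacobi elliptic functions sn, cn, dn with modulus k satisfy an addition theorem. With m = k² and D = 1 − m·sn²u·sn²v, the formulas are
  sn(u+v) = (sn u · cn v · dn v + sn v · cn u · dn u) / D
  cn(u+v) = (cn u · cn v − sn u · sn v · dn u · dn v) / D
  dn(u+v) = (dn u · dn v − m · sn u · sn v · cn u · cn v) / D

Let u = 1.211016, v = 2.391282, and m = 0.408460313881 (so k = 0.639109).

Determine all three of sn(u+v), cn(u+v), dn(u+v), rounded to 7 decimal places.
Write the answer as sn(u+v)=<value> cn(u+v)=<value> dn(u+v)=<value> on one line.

sn(u+v)=-0.0354223 cn(u+v)=-0.9993724 dn(u+v)=0.9997437

sn u = 0.9005538075327246, cn u = 0.4347445683827601, dn u = 0.8177651529399571
sn v = 0.8875335986399388, cn v = -0.4607429991711649, dn v = 0.8235589358670807
m = k² = 0.408460313881
D = 1 − m·sn²u·sn²v = 0.739061112894257
sn(u+v) = (sn u·cn v·dn v + sn v·cn u·dn u)/D = -0.02617923383652845/0.739061112894257 = -0.03542228562670176
cn(u+v) = (cn u·cn v − sn u·sn v·dn u·dn v)/D = -0.7385973032094214/0.739061112894257 = -0.9993724339208984
dn(u+v) = (dn u·dn v − m·sn u·sn v·cn u·cn v)/D = 0.7388717002182088/0.739061112894257 = 0.9997437117543549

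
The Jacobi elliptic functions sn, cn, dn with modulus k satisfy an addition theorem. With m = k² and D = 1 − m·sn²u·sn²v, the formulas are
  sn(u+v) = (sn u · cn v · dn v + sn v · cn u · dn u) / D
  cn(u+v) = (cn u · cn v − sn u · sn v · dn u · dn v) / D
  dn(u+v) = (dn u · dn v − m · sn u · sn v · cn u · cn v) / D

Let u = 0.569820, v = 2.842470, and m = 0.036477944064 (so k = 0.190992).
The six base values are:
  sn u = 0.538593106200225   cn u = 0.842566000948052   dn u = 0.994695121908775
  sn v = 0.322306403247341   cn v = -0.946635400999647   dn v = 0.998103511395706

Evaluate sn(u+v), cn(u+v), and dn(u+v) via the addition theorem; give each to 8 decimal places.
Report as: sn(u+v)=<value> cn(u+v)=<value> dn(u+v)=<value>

sn(u+v)=-0.23902332 cn(u+v)=-0.97101383 dn(u+v)=0.99895742

m = k² = 0.036477944064
D = 1 − m·sn²u·sn²v = 0.9989007668906177
sn(u+v) = (sn u·cn v·dn v + sn v·cn u·dn u)/D = -0.2387605727445821/0.9989007668906177 = -0.2390233150864394
cn(u+v) = (cn u·cn v − sn u·sn v·dn u·dn v)/D = -0.969946457799266/0.9989007668906177 = -0.9710138283490553
dn(u+v) = (dn u·dn v − m·sn u·sn v·cn u·cn v)/D = 0.9978593378446573/0.9989007668906177 = 0.9989574249209937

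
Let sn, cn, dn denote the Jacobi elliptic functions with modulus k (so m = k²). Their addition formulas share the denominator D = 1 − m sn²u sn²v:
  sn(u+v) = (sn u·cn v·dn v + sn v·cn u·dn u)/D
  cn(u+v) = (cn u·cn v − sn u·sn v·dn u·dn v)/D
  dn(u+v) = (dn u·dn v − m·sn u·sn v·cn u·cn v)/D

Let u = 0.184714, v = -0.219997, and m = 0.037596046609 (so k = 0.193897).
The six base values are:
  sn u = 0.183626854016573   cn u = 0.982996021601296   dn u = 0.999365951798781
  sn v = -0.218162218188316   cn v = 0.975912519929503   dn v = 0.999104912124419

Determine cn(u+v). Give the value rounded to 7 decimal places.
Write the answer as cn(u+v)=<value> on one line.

m = k² = 0.037596046609
D = 1 − m·sn²u·sn²v = 0.9999396643982874
cn(u+v) = (cn u·cn v − sn u·sn v·dn u·dn v)/D = 0.9993173311814567/0.9999396643982874 = 0.9993776292320545

cn(u+v)=0.9993776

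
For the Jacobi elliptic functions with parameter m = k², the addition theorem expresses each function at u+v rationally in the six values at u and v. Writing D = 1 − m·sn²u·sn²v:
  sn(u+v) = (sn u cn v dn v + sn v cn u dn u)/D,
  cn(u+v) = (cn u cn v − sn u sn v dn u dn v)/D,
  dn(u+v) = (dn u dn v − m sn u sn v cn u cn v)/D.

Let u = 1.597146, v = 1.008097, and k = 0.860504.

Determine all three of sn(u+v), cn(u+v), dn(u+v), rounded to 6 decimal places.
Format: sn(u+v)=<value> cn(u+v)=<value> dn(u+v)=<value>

sn(u+v)=0.970513 cn(u+v)=-0.241050 dn(u+v)=0.550053

sn u = 0.9592579923604326, cn u = 0.2825315983967675, dn u = 0.5644820560184941
sn v = 0.7871177481606758, cn v = 0.6168027646910047, dn v = 0.7356904012430416
m = k² = 0.740467134016
D = 1 − m·sn²u·sn²v = 0.5778604432206543
sn(u+v) = (sn u·cn v·dn v + sn v·cn u·dn u)/D = 0.5608208341049541/0.5778604432206543 = 0.9705125877439691
cn(u+v) = (cn u·cn v − sn u·sn v·dn u·dn v)/D = -0.1392935169812097/0.5778604432206543 = -0.241050444991302
dn(u+v) = (dn u·dn v − m·sn u·sn v·cn u·cn v)/D = 0.317853681667787/0.5778604432206543 = 0.5500526734383435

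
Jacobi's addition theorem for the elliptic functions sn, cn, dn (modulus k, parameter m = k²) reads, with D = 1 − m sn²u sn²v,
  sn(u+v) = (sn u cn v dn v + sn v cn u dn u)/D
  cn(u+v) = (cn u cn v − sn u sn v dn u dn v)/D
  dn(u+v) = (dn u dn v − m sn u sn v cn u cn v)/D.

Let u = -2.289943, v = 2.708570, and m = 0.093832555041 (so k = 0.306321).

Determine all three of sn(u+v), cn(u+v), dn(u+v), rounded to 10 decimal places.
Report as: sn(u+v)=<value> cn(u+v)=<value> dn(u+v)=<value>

sn(u+v)=0.4054947487 cn(u+v)=0.9140973738 dn(u+v)=0.9922557579

sn u = -0.794973697009119, cn u = -0.6066438997168384, dn u = 0.9698965942704764
sn v = 0.487220679554778, cn v = -0.8732788840995643, dn v = 0.9888001080286672
m = k² = 0.093832555041
D = 1 − m·sn²u·sn²v = 0.9859229877771004
sn(u+v) = (sn u·cn v·dn v + sn v·cn u·dn u)/D = 0.3997865941871878/0.9859229877771004 = 0.4054947487212586
cn(u+v) = (cn u·cn v − sn u·sn v·dn u·dn v)/D = 0.9012296138806876/0.9859229877771004 = 0.9140973737843706
dn(u+v) = (dn u·dn v − m·sn u·sn v·cn u·cn v)/D = 0.9782877614881931/0.9859229877771004 = 0.9922557579206851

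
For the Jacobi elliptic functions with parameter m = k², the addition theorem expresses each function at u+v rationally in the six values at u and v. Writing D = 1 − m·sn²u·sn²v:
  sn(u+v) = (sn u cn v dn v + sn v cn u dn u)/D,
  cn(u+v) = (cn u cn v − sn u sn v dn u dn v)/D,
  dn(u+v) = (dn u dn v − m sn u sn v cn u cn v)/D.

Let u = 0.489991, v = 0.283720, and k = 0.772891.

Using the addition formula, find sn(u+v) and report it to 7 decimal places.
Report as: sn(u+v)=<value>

sn u = 0.4607965789507816, cn u = 0.8875057818556768, dn u = 0.934430501634916
sn v = 0.2777849369206676, cn v = 0.9606432890620642, dn v = 0.9766805993144226
m = k² = 0.597360497881
D = 1 − m·sn²u·sn²v = 0.9902124864388258
sn(u+v) = (sn u·cn v·dn v + sn v·cn u·dn u)/D = 0.662709061656513/0.9902124864388258 = 0.6692594475756032

sn(u+v)=0.6692594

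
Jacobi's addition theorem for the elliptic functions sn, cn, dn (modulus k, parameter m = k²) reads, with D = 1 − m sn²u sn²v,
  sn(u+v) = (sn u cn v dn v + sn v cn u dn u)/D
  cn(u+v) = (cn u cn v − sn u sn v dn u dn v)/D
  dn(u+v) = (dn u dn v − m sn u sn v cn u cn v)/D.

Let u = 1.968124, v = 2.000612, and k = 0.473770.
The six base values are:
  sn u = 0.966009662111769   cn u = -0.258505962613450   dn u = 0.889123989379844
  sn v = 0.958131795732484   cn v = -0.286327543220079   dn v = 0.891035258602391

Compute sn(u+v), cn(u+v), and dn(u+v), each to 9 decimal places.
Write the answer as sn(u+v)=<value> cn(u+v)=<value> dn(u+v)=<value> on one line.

m = k² = 0.2244580129
D = 1 − m·sn²u·sn²v = 0.807713604050645
sn(u+v) = (sn u·cn v·dn v + sn v·cn u·dn u)/D = -0.4666767551315827/0.807713604050645 = -0.5777750341101365
cn(u+v) = (cn u·cn v − sn u·sn v·dn u·dn v)/D = -0.6592526620259784/0.807713604050645 = -0.8161960609798546
dn(u+v) = (dn u·dn v − m·sn u·sn v·cn u·cn v)/D = 0.776863685222526/0.807713604050645 = 0.9618058694648596

sn(u+v)=-0.577775034 cn(u+v)=-0.816196061 dn(u+v)=0.961805869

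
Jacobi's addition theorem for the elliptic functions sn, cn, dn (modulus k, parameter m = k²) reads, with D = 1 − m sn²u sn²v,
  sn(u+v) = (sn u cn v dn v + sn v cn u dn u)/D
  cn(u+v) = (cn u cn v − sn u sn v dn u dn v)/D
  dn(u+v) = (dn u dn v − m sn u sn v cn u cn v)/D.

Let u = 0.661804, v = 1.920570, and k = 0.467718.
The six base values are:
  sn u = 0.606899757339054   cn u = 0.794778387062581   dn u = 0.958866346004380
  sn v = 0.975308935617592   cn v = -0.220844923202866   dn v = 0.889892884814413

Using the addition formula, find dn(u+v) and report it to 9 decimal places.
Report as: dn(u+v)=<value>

dn(u+v)=0.948732356

m = k² = 0.218760127524
D = 1 − m·sn²u·sn²v = 0.9233545282035244
dn(u+v) = (dn u·dn v − m·sn u·sn v·cn u·cn v)/D = 0.876016316965272/0.9233545282035244 = 0.9487323559994302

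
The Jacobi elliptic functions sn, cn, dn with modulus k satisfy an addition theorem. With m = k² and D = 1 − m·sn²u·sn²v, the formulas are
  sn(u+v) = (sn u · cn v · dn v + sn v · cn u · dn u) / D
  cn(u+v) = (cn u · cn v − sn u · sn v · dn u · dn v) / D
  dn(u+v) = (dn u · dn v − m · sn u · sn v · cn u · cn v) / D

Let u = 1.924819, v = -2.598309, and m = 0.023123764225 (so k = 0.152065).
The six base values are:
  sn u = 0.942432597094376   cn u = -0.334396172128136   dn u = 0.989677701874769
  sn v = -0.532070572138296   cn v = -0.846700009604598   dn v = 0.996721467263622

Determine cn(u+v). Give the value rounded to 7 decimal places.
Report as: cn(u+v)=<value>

m = k² = 0.023123764225
D = 1 − m·sn²u·sn²v = 0.9941856976736986
cn(u+v) = (cn u·cn v − sn u·sn v·dn u·dn v)/D = 0.7777708535578221/0.9941856976736986 = 0.7823194956211229

cn(u+v)=0.7823195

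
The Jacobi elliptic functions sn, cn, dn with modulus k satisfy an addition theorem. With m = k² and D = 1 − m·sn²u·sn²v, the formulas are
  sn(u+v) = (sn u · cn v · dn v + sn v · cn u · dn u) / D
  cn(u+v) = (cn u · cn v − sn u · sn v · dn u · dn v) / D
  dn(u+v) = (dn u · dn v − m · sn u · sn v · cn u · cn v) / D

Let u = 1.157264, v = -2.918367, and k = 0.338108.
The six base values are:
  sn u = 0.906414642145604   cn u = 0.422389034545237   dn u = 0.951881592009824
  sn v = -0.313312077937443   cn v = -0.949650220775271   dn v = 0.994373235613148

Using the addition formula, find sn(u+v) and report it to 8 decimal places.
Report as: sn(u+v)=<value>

m = k² = 0.114317019664
D = 1 − m·sn²u·sn²v = 0.9907802532419336
sn(u+v) = (sn u·cn v·dn v + sn v·cn u·dn u)/D = -0.9819050923319497/0.9907802532419336 = -0.9910422509119016

sn(u+v)=-0.99104225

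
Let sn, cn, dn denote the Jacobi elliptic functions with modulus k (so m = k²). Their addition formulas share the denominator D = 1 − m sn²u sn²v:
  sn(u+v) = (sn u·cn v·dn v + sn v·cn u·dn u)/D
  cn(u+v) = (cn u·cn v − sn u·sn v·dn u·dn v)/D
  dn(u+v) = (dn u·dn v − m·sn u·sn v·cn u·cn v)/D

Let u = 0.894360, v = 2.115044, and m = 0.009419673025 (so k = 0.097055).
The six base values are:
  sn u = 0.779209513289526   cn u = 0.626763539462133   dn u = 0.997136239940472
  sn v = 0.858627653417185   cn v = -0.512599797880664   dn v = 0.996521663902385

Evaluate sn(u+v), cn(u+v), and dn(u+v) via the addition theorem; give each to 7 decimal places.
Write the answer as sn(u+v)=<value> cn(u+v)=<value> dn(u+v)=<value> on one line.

m = k² = 0.009419673025
D = 1 − m·sn²u·sn²v = 0.9957834809853016
sn(u+v) = (sn u·cn v·dn v + sn v·cn u·dn u)/D = 0.138582043189512/0.9957834809853016 = 0.1391688512972607
cn(u+v) = (cn u·cn v − sn u·sn v·dn u·dn v)/D = -0.9860931793236503/0.9957834809853016 = -0.9902686659834294
dn(u+v) = (dn u·dn v − m·sn u·sn v·cn u·cn v)/D = 0.9956926415042801/0.9957834809853016 = 0.9999087758707027

sn(u+v)=0.1391689 cn(u+v)=-0.9902687 dn(u+v)=0.9999088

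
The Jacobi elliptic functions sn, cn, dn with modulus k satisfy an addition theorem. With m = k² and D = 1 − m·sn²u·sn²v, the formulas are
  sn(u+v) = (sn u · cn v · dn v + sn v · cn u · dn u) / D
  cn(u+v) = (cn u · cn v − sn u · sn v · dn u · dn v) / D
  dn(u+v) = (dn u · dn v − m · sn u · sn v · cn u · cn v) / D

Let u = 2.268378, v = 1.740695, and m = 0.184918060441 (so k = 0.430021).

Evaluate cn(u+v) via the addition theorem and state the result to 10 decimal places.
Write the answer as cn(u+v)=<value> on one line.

sn u = 0.8459106398023939, cn u = -0.5333246567233739, dn u = 0.9314929646093926
sn v = 0.996801234945167, cn v = -0.07992057314477903, dn v = 0.9034727811720721
m = k² = 0.184918060441
D = 1 − m·sn²u·sn²v = 0.8685243158628836
cn(u+v) = (cn u·cn v − sn u·sn v·dn u·dn v)/D = -0.6669994268390771/0.8685243158628836 = -0.7679686275408531

cn(u+v)=-0.7679686275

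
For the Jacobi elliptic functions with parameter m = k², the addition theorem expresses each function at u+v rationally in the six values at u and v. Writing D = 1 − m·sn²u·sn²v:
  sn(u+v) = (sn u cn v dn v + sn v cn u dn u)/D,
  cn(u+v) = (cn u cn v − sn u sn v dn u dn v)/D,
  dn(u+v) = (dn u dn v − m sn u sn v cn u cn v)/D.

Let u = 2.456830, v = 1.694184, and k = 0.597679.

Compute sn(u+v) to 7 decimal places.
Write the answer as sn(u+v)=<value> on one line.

sn u = 0.8345396229468602, cn u = -0.5509479265154851, dn u = 0.8667247088091028
sn v = 0.9990354106275751, cn v = 0.04391182428677343, dn v = 0.8021649594576809
m = k² = 0.357220187041
D = 1 − m·sn²u·sn²v = 0.7516914464395687
sn(u+v) = (sn u·cn v·dn v + sn v·cn u·dn u)/D = -0.447663307014878/0.7516914464395687 = -0.5955413077204243

sn(u+v)=-0.5955413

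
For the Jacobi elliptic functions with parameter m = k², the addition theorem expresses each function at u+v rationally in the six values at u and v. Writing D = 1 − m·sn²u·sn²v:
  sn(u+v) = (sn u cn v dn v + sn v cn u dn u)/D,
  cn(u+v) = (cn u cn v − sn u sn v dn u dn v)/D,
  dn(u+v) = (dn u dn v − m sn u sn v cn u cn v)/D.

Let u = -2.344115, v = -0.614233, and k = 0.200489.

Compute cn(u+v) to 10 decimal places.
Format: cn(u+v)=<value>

cn(u+v)=-0.9768733868

sn u = -0.7355310277431626, cn u = -0.6774910384847072, dn u = 0.9890671434086702
sn v = -0.5751555560545568, cn v = 0.8180440613680742, dn v = 0.9933292803023116
m = k² = 0.040195839121
D = 1 − m·sn²u·sn²v = 0.9928062766204433
cn(u+v) = (cn u·cn v − sn u·sn v·dn u·dn v)/D = -0.9698460299248355/0.9928062766204433 = -0.9768733868466611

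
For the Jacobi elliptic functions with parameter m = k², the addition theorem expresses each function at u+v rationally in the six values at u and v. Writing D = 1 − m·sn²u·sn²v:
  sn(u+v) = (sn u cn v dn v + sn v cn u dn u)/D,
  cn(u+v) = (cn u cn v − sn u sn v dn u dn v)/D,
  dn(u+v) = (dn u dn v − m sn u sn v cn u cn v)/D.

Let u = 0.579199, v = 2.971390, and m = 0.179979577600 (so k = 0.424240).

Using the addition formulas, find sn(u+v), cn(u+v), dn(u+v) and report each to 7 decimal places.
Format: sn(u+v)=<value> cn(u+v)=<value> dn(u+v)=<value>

sn u = 0.5427948694285153, cn u = 0.8398653045114324, dn u = 0.9731255254721853
sn v = 0.3211199455770465, cn v = -0.9470385317148372, dn v = 0.9906769717808663
m = k² = 0.1799795776
D = 1 − m·sn²u·sn²v = 0.9945319905143187
sn(u+v) = (sn u·cn v·dn v + sn v·cn u·dn u)/D = -0.2468056531022805/0.9945319905143187 = -0.2481626086000973
cn(u+v) = (cn u·cn v − sn u·sn v·dn u·dn v)/D = -0.9634214289464033/0.9945319905143187 = -0.968718390293482
dn(u+v) = (dn u·dn v − m·sn u·sn v·cn u·cn v)/D = 0.9890049437055718/0.9945319905143187 = 0.9944425650844186

sn(u+v)=-0.2481626 cn(u+v)=-0.9687184 dn(u+v)=0.9944426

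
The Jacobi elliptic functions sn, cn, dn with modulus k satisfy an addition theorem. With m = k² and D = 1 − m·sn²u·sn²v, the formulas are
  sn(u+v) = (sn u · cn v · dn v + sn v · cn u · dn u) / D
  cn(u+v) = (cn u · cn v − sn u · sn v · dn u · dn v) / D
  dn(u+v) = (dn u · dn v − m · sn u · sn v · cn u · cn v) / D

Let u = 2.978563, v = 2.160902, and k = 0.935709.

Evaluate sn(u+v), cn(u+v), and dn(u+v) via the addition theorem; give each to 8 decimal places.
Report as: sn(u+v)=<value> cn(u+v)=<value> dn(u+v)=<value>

sn(u+v)=-0.18609787 cn(u+v)=-0.98253121 dn(u+v)=0.98472206

sn u = 0.9831217305997573, cn u = -0.1829526245303365, dn u = 0.3921158327718003
sn v = 0.9936622733156303, cn v = 0.1124067906721549, dn v = 0.3681188793460509
m = k² = 0.875551332681
D = 1 − m·sn²u·sn²v = 0.1644473766046304
sn(u+v) = (sn u·cn v·dn v + sn v·cn u·dn u)/D = -0.03060330609431888/0.1644473766046304 = -0.1860978674527372
cn(u+v) = (cn u·cn v − sn u·sn v·dn u·dn v)/D = -0.1615746803439282/0.1644473766046304 = -0.9825312125981258
dn(u+v) = (dn u·dn v − m·sn u·sn v·cn u·cn v)/D = 0.1619349599802415/0.1644473766046304 = 0.9847220632140008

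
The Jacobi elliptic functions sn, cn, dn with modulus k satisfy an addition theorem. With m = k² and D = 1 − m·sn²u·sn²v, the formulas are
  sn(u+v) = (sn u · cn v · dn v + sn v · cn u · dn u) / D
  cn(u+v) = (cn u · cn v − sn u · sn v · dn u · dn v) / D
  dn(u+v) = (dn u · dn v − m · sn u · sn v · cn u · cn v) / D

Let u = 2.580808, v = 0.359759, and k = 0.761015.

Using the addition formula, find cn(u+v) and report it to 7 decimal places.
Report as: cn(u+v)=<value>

sn u = 0.9044380809982844, cn u = -0.4266049198499014, dn u = 0.7254347478333879
sn v = 0.3479599250387292, cn v = 0.9375094082552142, dn v = 0.9643026071904272
m = k² = 0.579143830225
D = 1 − m·sn²u·sn²v = 0.9426408679573767
cn(u+v) = (cn u·cn v − sn u·sn v·dn u·dn v)/D = -0.6200966702864931/0.9426408679573767 = -0.6578291811495403

cn(u+v)=-0.6578292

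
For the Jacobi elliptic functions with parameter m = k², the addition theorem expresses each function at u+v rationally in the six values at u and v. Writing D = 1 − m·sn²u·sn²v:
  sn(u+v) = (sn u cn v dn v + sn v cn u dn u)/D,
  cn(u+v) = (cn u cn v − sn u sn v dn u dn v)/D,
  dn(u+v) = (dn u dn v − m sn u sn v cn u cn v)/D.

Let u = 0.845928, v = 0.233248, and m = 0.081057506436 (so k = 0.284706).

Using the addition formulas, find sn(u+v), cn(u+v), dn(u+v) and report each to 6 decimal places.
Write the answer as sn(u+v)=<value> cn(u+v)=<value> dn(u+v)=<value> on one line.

sn u = 0.7438771131144493, cn u = 0.6683164225009833, dn u = 0.9773160045345099
sn v = 0.2309738295112822, cn v = 0.9729599632466349, dn v = 0.9978354926494038
m = k² = 0.081057506436
D = 1 − m·sn²u·sn²v = 0.9976071185484386
sn(u+v) = (sn u·cn v·dn v + sn v·cn u·dn u)/D = 0.87305807921287/0.9976071185484386 = 0.8751522147147538
cn(u+v) = (cn u·cn v − sn u·sn v·dn u·dn v)/D = 0.4826899142302981/0.9976071185484386 = 0.4838477044276034
dn(u+v) = (dn u·dn v − m·sn u·sn v·cn u·cn v)/D = 0.9661446406414823/0.9976071185484386 = 0.9684620555307027

sn(u+v)=0.875152 cn(u+v)=0.483848 dn(u+v)=0.968462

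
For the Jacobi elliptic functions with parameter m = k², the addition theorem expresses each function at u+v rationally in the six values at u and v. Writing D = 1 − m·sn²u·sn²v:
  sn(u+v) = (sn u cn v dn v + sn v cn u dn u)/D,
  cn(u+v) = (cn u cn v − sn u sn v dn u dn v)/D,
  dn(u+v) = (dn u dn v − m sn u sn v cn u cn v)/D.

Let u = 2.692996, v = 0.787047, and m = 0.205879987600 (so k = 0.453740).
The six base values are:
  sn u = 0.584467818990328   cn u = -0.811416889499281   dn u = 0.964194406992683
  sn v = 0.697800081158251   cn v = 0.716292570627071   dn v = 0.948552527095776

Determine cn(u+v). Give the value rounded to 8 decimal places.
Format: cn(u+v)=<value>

m = k² = 0.2058799876
D = 1 − m·sn²u·sn²v = 0.9657549841025825
cn(u+v) = (cn u·cn v − sn u·sn v·dn u·dn v)/D = -0.9542194313107629/0.9657549841025825 = -0.9880554043399125

cn(u+v)=-0.98805540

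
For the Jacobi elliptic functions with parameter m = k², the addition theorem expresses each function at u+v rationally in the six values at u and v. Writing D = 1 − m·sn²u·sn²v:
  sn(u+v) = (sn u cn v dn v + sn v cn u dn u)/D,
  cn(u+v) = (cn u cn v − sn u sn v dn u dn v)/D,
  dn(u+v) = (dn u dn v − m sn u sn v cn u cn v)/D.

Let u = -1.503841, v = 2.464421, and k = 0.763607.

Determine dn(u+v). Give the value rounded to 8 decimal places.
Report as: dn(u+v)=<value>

sn u = -0.9607418078133956, cn u = 0.2774440100622978, dn u = 0.6795500286622353
sn v = 0.9382381069866256, cn v = -0.3459902521721577, dn v = 0.6976433868572647
m = k² = 0.583095650449
D = 1 − m·sn²u·sn²v = 0.5262171698862466
dn(u+v) = (dn u·dn v − m·sn u·sn v·cn u·cn v)/D = 0.4236292148858845/0.5262171698862466 = 0.8050463556281551

dn(u+v)=0.80504636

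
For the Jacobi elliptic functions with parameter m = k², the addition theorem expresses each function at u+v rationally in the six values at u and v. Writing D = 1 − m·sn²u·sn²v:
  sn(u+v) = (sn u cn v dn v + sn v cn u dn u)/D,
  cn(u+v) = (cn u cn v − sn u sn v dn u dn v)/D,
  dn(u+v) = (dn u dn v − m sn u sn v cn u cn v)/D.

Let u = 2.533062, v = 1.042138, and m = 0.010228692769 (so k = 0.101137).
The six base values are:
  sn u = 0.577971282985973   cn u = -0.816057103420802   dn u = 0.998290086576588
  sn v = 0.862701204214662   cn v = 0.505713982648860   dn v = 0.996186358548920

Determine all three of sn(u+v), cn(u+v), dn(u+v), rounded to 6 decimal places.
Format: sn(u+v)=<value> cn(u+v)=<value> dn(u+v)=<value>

sn(u+v)=-0.412686 cn(u+v)=-0.910874 dn(u+v)=0.999129

m = k² = 0.010228692769
D = 1 − m·sn²u·sn²v = 0.9974569584030288
sn(u+v) = (sn u·cn v·dn v + sn v·cn u·dn u)/D = -0.411636166652516/0.9974569584030288 = -0.4126856434101809
cn(u+v) = (cn u·cn v − sn u·sn v·dn u·dn v)/D = -0.9085571254303406/0.9974569584030288 = -0.9108735146677199
dn(u+v) = (dn u·dn v − m·sn u·sn v·cn u·cn v)/D = 0.996587773272276/0.9974569584030288 = 0.9991285988599003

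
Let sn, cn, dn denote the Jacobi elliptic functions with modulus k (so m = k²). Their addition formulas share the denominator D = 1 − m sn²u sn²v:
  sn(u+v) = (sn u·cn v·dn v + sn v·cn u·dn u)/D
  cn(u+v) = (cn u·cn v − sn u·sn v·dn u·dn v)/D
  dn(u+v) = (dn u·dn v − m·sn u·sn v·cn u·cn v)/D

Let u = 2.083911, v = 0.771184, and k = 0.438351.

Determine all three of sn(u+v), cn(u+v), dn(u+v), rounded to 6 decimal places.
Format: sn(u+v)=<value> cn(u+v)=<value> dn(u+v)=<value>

sn u = 0.9260129810568884, cn u = -0.3774916673439758, dn u = 0.9139091835573313
sn v = 0.6876063772896546, cn v = 0.7260836521438815, dn v = 0.9534937009425088
m = k² = 0.192151599201
D = 1 − m·sn²u·sn²v = 0.9220963251268727
sn(u+v) = (sn u·cn v·dn v + sn v·cn u·dn u)/D = 0.403874320996558/0.9220963251268727 = 0.437995803682428
cn(u+v) = (cn u·cn v − sn u·sn v·dn u·dn v)/D = -0.8289434031657726/0.9220963251268727 = -0.8989770163672618
dn(u+v) = (dn u·dn v − m·sn u·sn v·cn u·cn v)/D = 0.9049413942873801/0.9220963251268727 = 0.9813957280036528

sn(u+v)=0.437996 cn(u+v)=-0.898977 dn(u+v)=0.981396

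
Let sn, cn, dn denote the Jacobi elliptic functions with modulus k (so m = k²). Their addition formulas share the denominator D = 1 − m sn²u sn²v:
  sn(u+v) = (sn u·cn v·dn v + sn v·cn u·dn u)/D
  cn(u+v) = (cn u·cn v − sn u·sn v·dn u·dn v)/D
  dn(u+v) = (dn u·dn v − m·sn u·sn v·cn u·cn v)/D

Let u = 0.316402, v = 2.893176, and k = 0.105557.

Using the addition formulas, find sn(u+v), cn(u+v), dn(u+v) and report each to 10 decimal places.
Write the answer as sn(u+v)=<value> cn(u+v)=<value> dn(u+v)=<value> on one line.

sn(u+v)=-0.0591440238 cn(u+v)=-0.9982494600 dn(u+v)=0.9999805119

sn u = 0.3110943915437907, cn u = 0.9503790188919359, dn u = 0.9994606811837703
sn v = 0.2543657911915341, cn v = -0.967108083034934, dn v = 0.9996394713478528
m = k² = 0.011142280249
D = 1 − m·sn²u·sn²v = 0.999930228855178
sn(u+v) = (sn u·cn v·dn v + sn v·cn u·dn u)/D = -0.05913989728098022/0.999930228855178 = -0.05914402382723203
cn(u+v) = (cn u·cn v − sn u·sn v·dn u·dn v)/D = -0.9981798110200205/0.999930228855178 = -0.9982494600276645
dn(u+v) = (dn u·dn v − m·sn u·sn v·cn u·cn v)/D = 0.9999107420901816/0.999930228855178 = 0.9999805118752948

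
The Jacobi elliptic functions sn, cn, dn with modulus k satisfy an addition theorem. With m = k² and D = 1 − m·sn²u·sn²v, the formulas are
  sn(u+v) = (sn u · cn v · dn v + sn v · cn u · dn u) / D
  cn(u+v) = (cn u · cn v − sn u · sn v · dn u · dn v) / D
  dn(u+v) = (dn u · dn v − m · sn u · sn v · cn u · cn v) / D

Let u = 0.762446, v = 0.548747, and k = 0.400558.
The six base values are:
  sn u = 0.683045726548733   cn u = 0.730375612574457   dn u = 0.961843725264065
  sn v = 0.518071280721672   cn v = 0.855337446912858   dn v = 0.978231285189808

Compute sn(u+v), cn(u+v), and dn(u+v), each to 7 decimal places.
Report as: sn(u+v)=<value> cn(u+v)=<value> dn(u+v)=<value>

m = k² = 0.160446711364
D = 1 − m·sn²u·sn²v = 0.9799086364300555
sn(u+v) = (sn u·cn v·dn v + sn v·cn u·dn u)/D = 0.9354653565865692/0.9799086364300555 = 0.9546454861287892
cn(u+v) = (cn u·cn v − sn u·sn v·dn u·dn v)/D = 0.2917627501525401/0.9799086364300555 = 0.2977448501887611
dn(u+v) = (dn u·dn v − m·sn u·sn v·cn u·cn v)/D = 0.9054362215726496/0.9799086364300555 = 0.9240006546643784

sn(u+v)=0.9546455 cn(u+v)=0.2977449 dn(u+v)=0.9240007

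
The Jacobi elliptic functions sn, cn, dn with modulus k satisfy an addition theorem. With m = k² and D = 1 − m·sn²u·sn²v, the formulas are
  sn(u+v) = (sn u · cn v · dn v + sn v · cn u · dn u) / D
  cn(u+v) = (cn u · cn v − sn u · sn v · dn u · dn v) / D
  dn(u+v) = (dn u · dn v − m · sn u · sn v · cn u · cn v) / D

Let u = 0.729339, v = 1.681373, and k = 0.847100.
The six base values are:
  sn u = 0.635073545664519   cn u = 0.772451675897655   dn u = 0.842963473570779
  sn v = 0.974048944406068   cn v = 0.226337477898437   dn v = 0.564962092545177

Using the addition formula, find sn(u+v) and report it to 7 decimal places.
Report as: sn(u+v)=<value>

sn(u+v)=0.9862769

m = k² = 0.71757841
D = 1 − m·sn²u·sn²v = 0.725413634784061
sn(u+v) = (sn u·cn v·dn v + sn v·cn u·dn u)/D = 0.715458740563179/0.725413634784061 = 0.9862769408465209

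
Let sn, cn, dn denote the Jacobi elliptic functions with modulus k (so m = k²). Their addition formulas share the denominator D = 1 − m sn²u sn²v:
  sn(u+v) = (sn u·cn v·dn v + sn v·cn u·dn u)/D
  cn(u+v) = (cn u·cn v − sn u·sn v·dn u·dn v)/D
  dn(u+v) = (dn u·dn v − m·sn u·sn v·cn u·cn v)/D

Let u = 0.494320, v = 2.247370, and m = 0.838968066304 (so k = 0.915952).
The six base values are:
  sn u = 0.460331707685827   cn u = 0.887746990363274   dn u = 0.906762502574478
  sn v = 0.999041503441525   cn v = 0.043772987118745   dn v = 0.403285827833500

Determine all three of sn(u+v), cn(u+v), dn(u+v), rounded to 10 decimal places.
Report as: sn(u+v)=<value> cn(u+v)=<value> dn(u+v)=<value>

m = k² = 0.838968066304
D = 1 − m·sn²u·sn²v = 0.8225588791620045
sn(u+v) = (sn u·cn v·dn v + sn v·cn u·dn u)/D = 0.812330363517074/0.8225588791620045 = 0.9875650048840869
cn(u+v) = (cn u·cn v − sn u·sn v·dn u·dn v)/D = -0.129315467738672/0.8225588791620045 = -0.1572111991185534
dn(u+v) = (dn u·dn v − m·sn u·sn v·cn u·cn v)/D = 0.3506912350797315/0.8225588791620045 = 0.4263418023485492

sn(u+v)=0.9875650049 cn(u+v)=-0.1572111991 dn(u+v)=0.4263418023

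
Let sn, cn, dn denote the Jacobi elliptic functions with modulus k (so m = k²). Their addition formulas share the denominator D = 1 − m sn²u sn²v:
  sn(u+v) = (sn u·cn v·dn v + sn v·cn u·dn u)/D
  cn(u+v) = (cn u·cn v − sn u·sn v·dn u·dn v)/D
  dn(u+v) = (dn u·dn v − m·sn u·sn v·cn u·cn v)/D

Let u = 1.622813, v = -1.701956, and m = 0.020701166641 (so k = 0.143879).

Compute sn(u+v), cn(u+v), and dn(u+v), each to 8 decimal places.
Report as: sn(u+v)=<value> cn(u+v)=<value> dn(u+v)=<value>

sn(u+v)=-0.07905870 cn(u+v)=0.99686996 dn(u+v)=0.99993530

sn u = 0.9990611446277181, cn u = -0.04332238792072421, dn u = 0.9896149179933555
sn v = -0.9926083602543082, cn v = -0.1213616214181957, dn v = 0.9897493285955345
m = k² = 0.020701166641
D = 1 − m·sn²u·sn²v = 0.9796420137658742
sn(u+v) = (sn u·cn v·dn v + sn v·cn u·dn u)/D = -0.07744922684536593/0.9796420137658742 = -0.07905870282925168
cn(u+v) = (cn u·cn v − sn u·sn v·dn u·dn v)/D = 0.9765756972177386/0.9796420137658742 = 0.9968699621851167
dn(u+v) = (dn u·dn v − m·sn u·sn v·cn u·cn v)/D = 0.9795786347275045/0.9796420137658742 = 0.9999353038788874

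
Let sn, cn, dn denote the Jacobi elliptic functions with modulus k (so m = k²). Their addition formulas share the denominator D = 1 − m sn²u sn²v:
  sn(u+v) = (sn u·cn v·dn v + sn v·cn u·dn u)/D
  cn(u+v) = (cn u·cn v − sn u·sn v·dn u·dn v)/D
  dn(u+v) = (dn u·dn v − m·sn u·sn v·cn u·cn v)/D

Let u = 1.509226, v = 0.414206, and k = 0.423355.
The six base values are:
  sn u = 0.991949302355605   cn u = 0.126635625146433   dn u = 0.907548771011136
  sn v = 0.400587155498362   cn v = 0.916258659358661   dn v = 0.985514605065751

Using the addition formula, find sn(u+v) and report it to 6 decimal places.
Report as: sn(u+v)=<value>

sn(u+v)=0.969183

m = k² = 0.179229456025
D = 1 − m·sn²u·sn²v = 0.9717002643299292
sn(u+v) = (sn u·cn v·dn v + sn v·cn u·dn u)/D = 0.9417553042093017/0.9717002643299292 = 0.969182924797003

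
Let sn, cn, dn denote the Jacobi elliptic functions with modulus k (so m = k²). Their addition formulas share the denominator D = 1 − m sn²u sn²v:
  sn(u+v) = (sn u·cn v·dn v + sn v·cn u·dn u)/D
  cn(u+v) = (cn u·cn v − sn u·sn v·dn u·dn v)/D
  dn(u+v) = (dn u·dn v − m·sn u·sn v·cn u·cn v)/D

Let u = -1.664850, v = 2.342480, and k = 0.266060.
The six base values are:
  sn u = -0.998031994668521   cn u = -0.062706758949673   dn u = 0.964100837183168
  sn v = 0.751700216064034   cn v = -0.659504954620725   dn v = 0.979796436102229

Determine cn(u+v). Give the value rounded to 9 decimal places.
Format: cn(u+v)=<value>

cn(u+v)=0.781153428

m = k² = 0.0707879236
D = 1 − m·sn²u·sn²v = 0.9601583375502294
cn(u+v) = (cn u·cn v − sn u·sn v·dn u·dn v)/D = 0.750030976488661/0.9601583375502294 = 0.7811534276755932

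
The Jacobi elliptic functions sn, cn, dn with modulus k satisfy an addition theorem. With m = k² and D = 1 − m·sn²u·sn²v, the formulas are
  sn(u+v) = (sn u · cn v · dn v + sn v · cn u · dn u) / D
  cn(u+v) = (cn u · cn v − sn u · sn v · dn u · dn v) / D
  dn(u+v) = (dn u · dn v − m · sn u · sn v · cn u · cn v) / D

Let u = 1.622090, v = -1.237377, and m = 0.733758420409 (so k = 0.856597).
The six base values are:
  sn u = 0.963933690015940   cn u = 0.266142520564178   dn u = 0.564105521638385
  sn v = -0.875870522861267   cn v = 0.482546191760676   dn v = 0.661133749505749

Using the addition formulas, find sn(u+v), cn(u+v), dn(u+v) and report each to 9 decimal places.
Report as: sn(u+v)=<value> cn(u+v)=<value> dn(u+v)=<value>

m = k² = 0.733758420409
D = 1 − m·sn²u·sn²v = 0.476969231546093
sn(u+v) = (sn u·cn v·dn v + sn v·cn u·dn u)/D = 0.1760248247624796/0.476969231546093 = 0.3690485950045377
cn(u+v) = (cn u·cn v − sn u·sn v·dn u·dn v)/D = 0.4433000213275528/0.476969231546093 = 0.9294101002922105
dn(u+v) = (dn u·dn v − m·sn u·sn v·cn u·cn v)/D = 0.452508933332432/0.476969231546093 = 0.9487172408702904

sn(u+v)=0.369048595 cn(u+v)=0.929410100 dn(u+v)=0.948717241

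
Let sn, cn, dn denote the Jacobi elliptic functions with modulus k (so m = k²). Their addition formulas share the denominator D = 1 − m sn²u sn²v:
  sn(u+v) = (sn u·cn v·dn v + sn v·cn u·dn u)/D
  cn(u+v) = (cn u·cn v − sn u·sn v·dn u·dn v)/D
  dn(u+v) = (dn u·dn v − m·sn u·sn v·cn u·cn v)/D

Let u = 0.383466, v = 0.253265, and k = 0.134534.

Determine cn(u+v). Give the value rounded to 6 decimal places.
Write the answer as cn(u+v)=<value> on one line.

cn(u+v)=0.804470

sn u = 0.3739838317870029, cn u = 0.9274352233778436, dn u = 0.9987334717578997
sn v = 0.2505192996885076, cn v = 0.9681116053862694, dn v = 0.9994318802655805
m = k² = 0.018099397156
D = 1 − m·sn²u·sn²v = 0.9998411262517181
cn(u+v) = (cn u·cn v − sn u·sn v·dn u·dn v)/D = 0.8043424564246686/0.9998411262517181 = 0.8044702656311508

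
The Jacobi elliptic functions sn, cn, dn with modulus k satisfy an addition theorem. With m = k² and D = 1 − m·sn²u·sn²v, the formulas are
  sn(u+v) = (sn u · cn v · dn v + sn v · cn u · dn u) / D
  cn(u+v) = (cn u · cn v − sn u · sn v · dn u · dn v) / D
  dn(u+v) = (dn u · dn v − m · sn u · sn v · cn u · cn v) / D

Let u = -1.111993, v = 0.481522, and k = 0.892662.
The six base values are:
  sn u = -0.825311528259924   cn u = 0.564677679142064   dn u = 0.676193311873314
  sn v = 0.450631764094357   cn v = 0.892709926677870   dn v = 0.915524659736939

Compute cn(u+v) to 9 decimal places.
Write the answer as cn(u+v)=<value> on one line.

cn(u+v)=0.825295971

m = k² = 0.796845446244
D = 1 − m·sn²u·sn²v = 0.8897817477283718
cn(u+v) = (cn u·cn v − sn u·sn v·dn u·dn v)/D = 0.7343332918194922/0.8897817477283718 = 0.8252959713932746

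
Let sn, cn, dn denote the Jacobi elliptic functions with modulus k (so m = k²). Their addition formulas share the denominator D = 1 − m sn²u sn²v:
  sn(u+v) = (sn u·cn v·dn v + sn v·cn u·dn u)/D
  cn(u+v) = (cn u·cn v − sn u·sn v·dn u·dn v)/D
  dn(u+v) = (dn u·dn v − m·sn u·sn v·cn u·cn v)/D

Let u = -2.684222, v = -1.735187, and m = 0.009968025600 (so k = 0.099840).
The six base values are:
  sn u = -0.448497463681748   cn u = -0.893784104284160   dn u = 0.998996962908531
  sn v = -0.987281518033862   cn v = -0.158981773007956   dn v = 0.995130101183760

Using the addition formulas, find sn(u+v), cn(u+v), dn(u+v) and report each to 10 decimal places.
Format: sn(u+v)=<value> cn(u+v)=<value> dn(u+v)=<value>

sn(u+v)=0.9543522909 cn(u+v)=-0.2986832852 dn(u+v)=0.9954502695

m = k² = 0.0099680256
D = 1 − m·sn²u·sn²v = 0.9980456104060166
sn(u+v) = (sn u·cn v·dn v + sn v·cn u·dn u)/D = 0.9524871147156425/0.9980456104060166 = 0.9543522909019755
cn(u+v) = (cn u·cn v − sn u·sn v·dn u·dn v)/D = -0.2980995416826211/0.9980456104060166 = -0.2986832851870875
dn(u+v) = (dn u·dn v − m·sn u·sn v·cn u·cn v)/D = 0.9935047718069157/0.9980456104060166 = 0.9954502694548663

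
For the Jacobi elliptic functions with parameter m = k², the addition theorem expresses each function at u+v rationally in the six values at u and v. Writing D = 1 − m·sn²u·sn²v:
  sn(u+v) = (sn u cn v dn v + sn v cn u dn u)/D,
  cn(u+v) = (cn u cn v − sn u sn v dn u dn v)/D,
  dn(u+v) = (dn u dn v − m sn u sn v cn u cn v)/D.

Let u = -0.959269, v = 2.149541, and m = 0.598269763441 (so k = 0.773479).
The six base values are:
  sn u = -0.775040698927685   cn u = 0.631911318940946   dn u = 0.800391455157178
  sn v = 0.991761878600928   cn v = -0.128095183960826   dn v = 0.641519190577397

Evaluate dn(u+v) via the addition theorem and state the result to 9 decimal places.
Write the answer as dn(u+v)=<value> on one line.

m = k² = 0.598269763441
D = 1 − m·sn²u·sn²v = 0.6465232173601304
dn(u+v) = (dn u·dn v − m·sn u·sn v·cn u·cn v)/D = 0.4762429181044972/0.6465232173601304 = 0.7366215246670986

dn(u+v)=0.736621525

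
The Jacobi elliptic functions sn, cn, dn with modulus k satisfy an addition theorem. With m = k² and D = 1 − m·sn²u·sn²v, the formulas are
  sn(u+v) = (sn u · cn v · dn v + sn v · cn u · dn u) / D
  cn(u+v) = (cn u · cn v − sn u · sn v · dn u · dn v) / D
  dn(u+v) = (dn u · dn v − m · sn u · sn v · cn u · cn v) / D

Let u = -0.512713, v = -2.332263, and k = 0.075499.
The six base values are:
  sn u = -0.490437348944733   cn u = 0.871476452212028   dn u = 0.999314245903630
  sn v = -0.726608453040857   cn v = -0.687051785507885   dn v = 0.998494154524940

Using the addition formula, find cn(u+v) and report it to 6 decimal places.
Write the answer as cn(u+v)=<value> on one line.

m = k² = 0.005700099001
D = 1 − m·sn²u·sn²v = 0.9992761470261746
cn(u+v) = (cn u·cn v − sn u·sn v·dn u·dn v)/D = -0.9543247544487506/0.9992761470261746 = -0.9550160456534478

cn(u+v)=-0.955016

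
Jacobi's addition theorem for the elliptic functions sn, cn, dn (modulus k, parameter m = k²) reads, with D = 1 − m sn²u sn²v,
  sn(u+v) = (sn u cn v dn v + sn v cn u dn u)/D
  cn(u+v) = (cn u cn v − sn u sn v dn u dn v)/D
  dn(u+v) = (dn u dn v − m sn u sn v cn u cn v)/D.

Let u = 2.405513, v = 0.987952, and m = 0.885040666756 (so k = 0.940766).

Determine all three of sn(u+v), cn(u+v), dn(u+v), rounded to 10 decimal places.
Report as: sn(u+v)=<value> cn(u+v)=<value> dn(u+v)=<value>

sn(u+v)=0.9449751362 cn(u+v)=-0.3271421586 dn(u+v)=0.4579062659

sn u = 0.9993375926399119, cn u = 0.03639197626765509, dn u = 0.340780662312318
sn v = 0.7660250339794671, cn v = 0.6428107398890876, dn v = 0.6932987342066669
m = k² = 0.885040666756
D = 1 − m·sn²u·sn²v = 0.4813509320997912
sn(u+v) = (sn u·cn v·dn v + sn v·cn u·dn u)/D = 0.45486466262341/0.4813509320997912 = 0.9449751362050128
cn(u+v) = (cn u·cn v − sn u·sn v·dn u·dn v)/D = -0.1574701829865869/0.4813509320997912 = -0.3271421586318669
dn(u+v) = (dn u·dn v − m·sn u·sn v·cn u·cn v)/D = 0.2204136079107256/0.4813509320997912 = 0.457906265911272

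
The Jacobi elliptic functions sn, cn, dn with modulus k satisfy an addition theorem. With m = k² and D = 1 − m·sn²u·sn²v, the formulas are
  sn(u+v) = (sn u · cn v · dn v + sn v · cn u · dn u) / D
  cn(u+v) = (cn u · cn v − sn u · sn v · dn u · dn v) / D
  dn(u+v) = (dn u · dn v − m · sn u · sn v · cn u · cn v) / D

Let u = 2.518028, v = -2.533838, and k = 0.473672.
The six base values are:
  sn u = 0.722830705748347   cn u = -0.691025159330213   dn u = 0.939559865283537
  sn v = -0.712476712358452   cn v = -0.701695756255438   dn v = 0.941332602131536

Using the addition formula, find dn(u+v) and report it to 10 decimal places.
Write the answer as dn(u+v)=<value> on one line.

dn(u+v)=0.9999719617

m = k² = 0.224365163584
D = 1 − m·sn²u·sn²v = 0.9404927391299374
dn(u+v) = (dn u·dn v − m·sn u·sn v·cn u·cn v)/D = 0.9404663693562011/0.9404927391299374 = 0.9999719617466046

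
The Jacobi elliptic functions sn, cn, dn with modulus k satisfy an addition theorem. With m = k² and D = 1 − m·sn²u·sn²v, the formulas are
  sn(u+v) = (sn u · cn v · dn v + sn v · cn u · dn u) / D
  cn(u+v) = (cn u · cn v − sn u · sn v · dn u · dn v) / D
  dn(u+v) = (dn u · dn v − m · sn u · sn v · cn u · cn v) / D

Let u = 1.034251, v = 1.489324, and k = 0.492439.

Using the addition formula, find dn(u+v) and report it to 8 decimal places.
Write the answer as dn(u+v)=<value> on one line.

sn u = 0.8405467336584495, cn u = 0.5417390409930889, dn u = 0.9103141738381824
sn v = 0.9859729844441357, cn v = 0.1669049847857279, dn v = 0.8742191449985495
m = k² = 0.242496168721
D = 1 − m·sn²u·sn²v = 0.8334446290438557
dn(u+v) = (dn u·dn v − m·sn u·sn v·cn u·cn v)/D = 0.7776425609319558/0.8334446290438557 = 0.9330464602358562

dn(u+v)=0.93304646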